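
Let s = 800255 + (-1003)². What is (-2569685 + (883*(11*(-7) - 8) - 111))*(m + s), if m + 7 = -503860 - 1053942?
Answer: -657126455205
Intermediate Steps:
m = -1557809 (m = -7 + (-503860 - 1053942) = -7 - 1557802 = -1557809)
s = 1806264 (s = 800255 + 1006009 = 1806264)
(-2569685 + (883*(11*(-7) - 8) - 111))*(m + s) = (-2569685 + (883*(11*(-7) - 8) - 111))*(-1557809 + 1806264) = (-2569685 + (883*(-77 - 8) - 111))*248455 = (-2569685 + (883*(-85) - 111))*248455 = (-2569685 + (-75055 - 111))*248455 = (-2569685 - 75166)*248455 = -2644851*248455 = -657126455205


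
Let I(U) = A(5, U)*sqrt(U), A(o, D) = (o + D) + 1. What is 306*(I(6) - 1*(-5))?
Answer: 1530 + 3672*sqrt(6) ≈ 10525.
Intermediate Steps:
A(o, D) = 1 + D + o (A(o, D) = (D + o) + 1 = 1 + D + o)
I(U) = sqrt(U)*(6 + U) (I(U) = (1 + U + 5)*sqrt(U) = (6 + U)*sqrt(U) = sqrt(U)*(6 + U))
306*(I(6) - 1*(-5)) = 306*(sqrt(6)*(6 + 6) - 1*(-5)) = 306*(sqrt(6)*12 + 5) = 306*(12*sqrt(6) + 5) = 306*(5 + 12*sqrt(6)) = 1530 + 3672*sqrt(6)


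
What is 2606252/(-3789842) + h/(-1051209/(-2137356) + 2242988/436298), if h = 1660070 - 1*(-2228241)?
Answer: 381715022292061544601926/552969976597981845 ≈ 6.9030e+5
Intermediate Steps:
h = 3888311 (h = 1660070 + 2228241 = 3888311)
2606252/(-3789842) + h/(-1051209/(-2137356) + 2242988/436298) = 2606252/(-3789842) + 3888311/(-1051209/(-2137356) + 2242988/436298) = 2606252*(-1/3789842) + 3888311/(-1051209*(-1/2137356) + 2242988*(1/436298)) = -1303126/1894921 + 3888311/(116801/237484 + 1121494/218149) = -1303126/1894921 + 3888311/(291816902445/51806897116) = -1303126/1894921 + 3888311*(51806897116/291816902445) = -1303126/1894921 + 201441327932011076/291816902445 = 381715022292061544601926/552969976597981845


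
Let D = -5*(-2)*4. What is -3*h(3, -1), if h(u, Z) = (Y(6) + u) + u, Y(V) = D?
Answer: -138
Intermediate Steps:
D = 40 (D = 10*4 = 40)
Y(V) = 40
h(u, Z) = 40 + 2*u (h(u, Z) = (40 + u) + u = 40 + 2*u)
-3*h(3, -1) = -3*(40 + 2*3) = -3*(40 + 6) = -3*46 = -138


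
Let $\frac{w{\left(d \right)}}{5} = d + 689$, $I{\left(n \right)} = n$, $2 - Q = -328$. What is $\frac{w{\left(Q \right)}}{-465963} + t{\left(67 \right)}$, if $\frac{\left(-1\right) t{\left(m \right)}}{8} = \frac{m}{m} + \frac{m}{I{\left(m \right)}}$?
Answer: $- \frac{7460503}{465963} \approx -16.011$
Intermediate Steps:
$Q = 330$ ($Q = 2 - -328 = 2 + 328 = 330$)
$w{\left(d \right)} = 3445 + 5 d$ ($w{\left(d \right)} = 5 \left(d + 689\right) = 5 \left(689 + d\right) = 3445 + 5 d$)
$t{\left(m \right)} = -16$ ($t{\left(m \right)} = - 8 \left(\frac{m}{m} + \frac{m}{m}\right) = - 8 \left(1 + 1\right) = \left(-8\right) 2 = -16$)
$\frac{w{\left(Q \right)}}{-465963} + t{\left(67 \right)} = \frac{3445 + 5 \cdot 330}{-465963} - 16 = \left(3445 + 1650\right) \left(- \frac{1}{465963}\right) - 16 = 5095 \left(- \frac{1}{465963}\right) - 16 = - \frac{5095}{465963} - 16 = - \frac{7460503}{465963}$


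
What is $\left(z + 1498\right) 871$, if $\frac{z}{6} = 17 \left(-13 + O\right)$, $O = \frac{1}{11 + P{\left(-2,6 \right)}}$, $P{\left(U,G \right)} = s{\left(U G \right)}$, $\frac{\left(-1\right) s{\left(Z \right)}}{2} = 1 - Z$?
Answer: $\frac{719446}{5} \approx 1.4389 \cdot 10^{5}$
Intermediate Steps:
$s{\left(Z \right)} = -2 + 2 Z$ ($s{\left(Z \right)} = - 2 \left(1 - Z\right) = -2 + 2 Z$)
$P{\left(U,G \right)} = -2 + 2 G U$ ($P{\left(U,G \right)} = -2 + 2 U G = -2 + 2 G U$)
$O = - \frac{1}{15}$ ($O = \frac{1}{11 + \left(-2 + 2 \cdot 6 \left(-2\right)\right)} = \frac{1}{11 - 26} = \frac{1}{-15} = - \frac{1}{15} \approx -0.066667$)
$z = - \frac{6664}{5}$ ($z = 6 \cdot 17 \left(-13 - \frac{1}{15}\right) = 6 \cdot 17 \left(- \frac{196}{15}\right) = 6 \left(- \frac{3332}{15}\right) = - \frac{6664}{5} \approx -1332.8$)
$\left(z + 1498\right) 871 = \left(- \frac{6664}{5} + 1498\right) 871 = \frac{826}{5} \cdot 871 = \frac{719446}{5}$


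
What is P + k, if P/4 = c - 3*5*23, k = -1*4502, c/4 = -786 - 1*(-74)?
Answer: -17274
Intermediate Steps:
c = -2848 (c = 4*(-786 - 1*(-74)) = 4*(-786 + 74) = 4*(-712) = -2848)
k = -4502
P = -12772 (P = 4*(-2848 - 3*5*23) = 4*(-2848 - 3*115) = 4*(-2848 - 1*345) = 4*(-2848 - 345) = 4*(-3193) = -12772)
P + k = -12772 - 4502 = -17274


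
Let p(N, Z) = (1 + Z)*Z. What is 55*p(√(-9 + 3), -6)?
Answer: 1650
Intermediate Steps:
p(N, Z) = Z*(1 + Z)
55*p(√(-9 + 3), -6) = 55*(-6*(1 - 6)) = 55*(-6*(-5)) = 55*30 = 1650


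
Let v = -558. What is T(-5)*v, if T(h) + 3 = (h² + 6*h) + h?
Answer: 7254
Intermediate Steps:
T(h) = -3 + h² + 7*h (T(h) = -3 + ((h² + 6*h) + h) = -3 + (h² + 7*h) = -3 + h² + 7*h)
T(-5)*v = (-3 + (-5)² + 7*(-5))*(-558) = (-3 + 25 - 35)*(-558) = -13*(-558) = 7254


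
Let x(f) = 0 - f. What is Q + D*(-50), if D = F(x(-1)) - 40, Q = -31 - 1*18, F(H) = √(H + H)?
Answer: 1951 - 50*√2 ≈ 1880.3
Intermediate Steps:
x(f) = -f
F(H) = √2*√H (F(H) = √(2*H) = √2*√H)
Q = -49 (Q = -31 - 18 = -49)
D = -40 + √2 (D = √2*√(-1*(-1)) - 40 = √2*√1 - 40 = √2*1 - 40 = √2 - 40 = -40 + √2 ≈ -38.586)
Q + D*(-50) = -49 + (-40 + √2)*(-50) = -49 + (2000 - 50*√2) = 1951 - 50*√2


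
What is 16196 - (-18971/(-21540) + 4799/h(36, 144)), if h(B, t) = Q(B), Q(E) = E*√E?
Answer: 6270557437/387720 ≈ 16173.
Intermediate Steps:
Q(E) = E^(3/2)
h(B, t) = B^(3/2)
16196 - (-18971/(-21540) + 4799/h(36, 144)) = 16196 - (-18971/(-21540) + 4799/(36^(3/2))) = 16196 - (-18971*(-1/21540) + 4799/216) = 16196 - (18971/21540 + 4799*(1/216)) = 16196 - (18971/21540 + 4799/216) = 16196 - 1*8955683/387720 = 16196 - 8955683/387720 = 6270557437/387720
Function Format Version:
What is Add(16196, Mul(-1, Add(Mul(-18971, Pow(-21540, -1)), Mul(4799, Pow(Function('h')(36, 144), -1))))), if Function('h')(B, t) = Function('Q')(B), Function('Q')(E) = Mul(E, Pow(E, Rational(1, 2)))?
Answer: Rational(6270557437, 387720) ≈ 16173.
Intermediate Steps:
Function('Q')(E) = Pow(E, Rational(3, 2))
Function('h')(B, t) = Pow(B, Rational(3, 2))
Add(16196, Mul(-1, Add(Mul(-18971, Pow(-21540, -1)), Mul(4799, Pow(Function('h')(36, 144), -1))))) = Add(16196, Mul(-1, Add(Mul(-18971, Pow(-21540, -1)), Mul(4799, Pow(Pow(36, Rational(3, 2)), -1))))) = Add(16196, Mul(-1, Add(Mul(-18971, Rational(-1, 21540)), Mul(4799, Pow(216, -1))))) = Add(16196, Mul(-1, Add(Rational(18971, 21540), Mul(4799, Rational(1, 216))))) = Add(16196, Mul(-1, Add(Rational(18971, 21540), Rational(4799, 216)))) = Add(16196, Mul(-1, Rational(8955683, 387720))) = Add(16196, Rational(-8955683, 387720)) = Rational(6270557437, 387720)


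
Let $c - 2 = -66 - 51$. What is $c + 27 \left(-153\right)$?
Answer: $-4246$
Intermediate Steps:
$c = -115$ ($c = 2 - 117 = -115$)
$c + 27 \left(-153\right) = -115 + 27 \left(-153\right) = -115 - 4131 = -4246$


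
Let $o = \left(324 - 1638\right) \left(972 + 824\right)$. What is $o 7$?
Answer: $-16519608$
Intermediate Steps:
$o = -2359944$ ($o = \left(-1314\right) 1796 = -2359944$)
$o 7 = \left(-2359944\right) 7 = -16519608$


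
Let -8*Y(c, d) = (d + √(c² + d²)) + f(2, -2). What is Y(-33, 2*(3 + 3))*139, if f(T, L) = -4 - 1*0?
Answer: -139 - 417*√137/8 ≈ -749.11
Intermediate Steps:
f(T, L) = -4 (f(T, L) = -4 + 0 = -4)
Y(c, d) = ½ - d/8 - √(c² + d²)/8 (Y(c, d) = -((d + √(c² + d²)) - 4)/8 = -(-4 + d + √(c² + d²))/8 = ½ - d/8 - √(c² + d²)/8)
Y(-33, 2*(3 + 3))*139 = (½ - (3 + 3)/4 - √((-33)² + (2*(3 + 3))²)/8)*139 = (½ - 6/4 - √(1089 + (2*6)²)/8)*139 = (½ - ⅛*12 - √(1089 + 12²)/8)*139 = (½ - 3/2 - √(1089 + 144)/8)*139 = (½ - 3/2 - 3*√137/8)*139 = (-1 - 3*√137/8)*139 = -139 - 417*√137/8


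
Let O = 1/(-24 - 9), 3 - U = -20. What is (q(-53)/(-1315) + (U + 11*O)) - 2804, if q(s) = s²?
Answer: -10980787/3945 ≈ -2783.5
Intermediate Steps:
U = 23 (U = 3 - 1*(-20) = 3 + 20 = 23)
O = -1/33 (O = 1/(-33) = -1/33 ≈ -0.030303)
(q(-53)/(-1315) + (U + 11*O)) - 2804 = ((-53)²/(-1315) + (23 + 11*(-1/33))) - 2804 = (2809*(-1/1315) + (23 - ⅓)) - 2804 = (-2809/1315 + 68/3) - 2804 = 80993/3945 - 2804 = -10980787/3945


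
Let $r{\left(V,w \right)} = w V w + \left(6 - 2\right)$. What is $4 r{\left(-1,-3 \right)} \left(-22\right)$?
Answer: $440$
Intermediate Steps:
$r{\left(V,w \right)} = 4 + V w^{2}$ ($r{\left(V,w \right)} = V w w + 4 = V w^{2} + 4 = 4 + V w^{2}$)
$4 r{\left(-1,-3 \right)} \left(-22\right) = 4 \left(4 - \left(-3\right)^{2}\right) \left(-22\right) = 4 \left(4 - 9\right) \left(-22\right) = 4 \left(-5\right) \left(-22\right) = \left(-20\right) \left(-22\right) = 440$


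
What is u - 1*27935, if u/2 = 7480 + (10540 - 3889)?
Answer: 327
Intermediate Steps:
u = 28262 (u = 2*(7480 + (10540 - 3889)) = 2*(7480 + 6651) = 2*14131 = 28262)
u - 1*27935 = 28262 - 1*27935 = 28262 - 27935 = 327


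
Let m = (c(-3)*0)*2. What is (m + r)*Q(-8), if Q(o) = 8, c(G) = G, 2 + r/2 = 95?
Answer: 1488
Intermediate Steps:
r = 186 (r = -4 + 2*95 = -4 + 190 = 186)
m = 0 (m = -3*0*2 = 0*2 = 0)
(m + r)*Q(-8) = (0 + 186)*8 = 186*8 = 1488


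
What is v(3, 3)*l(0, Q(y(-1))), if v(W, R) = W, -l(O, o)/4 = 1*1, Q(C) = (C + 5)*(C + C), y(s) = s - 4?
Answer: -12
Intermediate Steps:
y(s) = -4 + s
Q(C) = 2*C*(5 + C) (Q(C) = (5 + C)*(2*C) = 2*C*(5 + C))
l(O, o) = -4
v(3, 3)*l(0, Q(y(-1))) = 3*(-4) = -12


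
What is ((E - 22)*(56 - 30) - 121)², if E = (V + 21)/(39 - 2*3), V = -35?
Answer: 539772289/1089 ≈ 4.9566e+5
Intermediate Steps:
E = -14/33 (E = (-35 + 21)/(39 - 2*3) = -14/(39 - 6) = -14/33 ≈ -0.42424)
((E - 22)*(56 - 30) - 121)² = ((-14/33 - 22)*(56 - 30) - 121)² = (-740/33*26 - 121)² = (-19240/33 - 121)² = (-23233/33)² = 539772289/1089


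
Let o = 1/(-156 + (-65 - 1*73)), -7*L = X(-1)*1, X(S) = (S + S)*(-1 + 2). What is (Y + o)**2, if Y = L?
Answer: 6889/86436 ≈ 0.079701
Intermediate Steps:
X(S) = 2*S (X(S) = (2*S)*1 = 2*S)
L = 2/7 (L = -2*(-1)/7 = -(-2)/7 = -1/7*(-2) = 2/7 ≈ 0.28571)
Y = 2/7 ≈ 0.28571
o = -1/294 (o = 1/(-156 + (-65 - 73)) = 1/(-156 - 138) = 1/(-294) = -1/294 ≈ -0.0034014)
(Y + o)**2 = (2/7 - 1/294)**2 = (83/294)**2 = 6889/86436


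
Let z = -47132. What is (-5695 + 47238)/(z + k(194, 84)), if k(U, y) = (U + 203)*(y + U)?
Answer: 41543/63234 ≈ 0.65697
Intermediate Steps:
k(U, y) = (203 + U)*(U + y)
(-5695 + 47238)/(z + k(194, 84)) = (-5695 + 47238)/(-47132 + (194**2 + 203*194 + 203*84 + 194*84)) = 41543/(-47132 + (37636 + 39382 + 17052 + 16296)) = 41543/(-47132 + 110366) = 41543/63234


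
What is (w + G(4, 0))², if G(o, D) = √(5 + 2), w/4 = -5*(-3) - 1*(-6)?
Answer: (84 + √7)² ≈ 7507.5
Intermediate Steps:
w = 84 (w = 4*(-5*(-3) - 1*(-6)) = 4*(15 + 6) = 4*21 = 84)
G(o, D) = √7
(w + G(4, 0))² = (84 + √7)²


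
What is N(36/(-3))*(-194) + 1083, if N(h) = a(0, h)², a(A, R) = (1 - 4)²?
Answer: -14631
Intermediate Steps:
a(A, R) = 9 (a(A, R) = (-3)² = 9)
N(h) = 81 (N(h) = 9² = 81)
N(36/(-3))*(-194) + 1083 = 81*(-194) + 1083 = -15714 + 1083 = -14631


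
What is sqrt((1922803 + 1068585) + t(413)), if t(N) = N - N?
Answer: 2*sqrt(747847) ≈ 1729.6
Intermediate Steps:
t(N) = 0
sqrt((1922803 + 1068585) + t(413)) = sqrt((1922803 + 1068585) + 0) = sqrt(2991388 + 0) = sqrt(2991388) = 2*sqrt(747847)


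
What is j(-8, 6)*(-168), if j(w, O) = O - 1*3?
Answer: -504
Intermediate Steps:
j(w, O) = -3 + O (j(w, O) = O - 3 = -3 + O)
j(-8, 6)*(-168) = (-3 + 6)*(-168) = 3*(-168) = -504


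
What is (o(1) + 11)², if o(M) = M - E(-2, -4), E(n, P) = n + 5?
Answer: 81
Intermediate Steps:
E(n, P) = 5 + n
o(M) = -3 + M (o(M) = M - (5 - 2) = M - 1*3 = M - 3 = -3 + M)
(o(1) + 11)² = ((-3 + 1) + 11)² = (-2 + 11)² = 9² = 81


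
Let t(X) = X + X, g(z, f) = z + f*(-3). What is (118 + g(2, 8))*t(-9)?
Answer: -1728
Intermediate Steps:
g(z, f) = z - 3*f
t(X) = 2*X
(118 + g(2, 8))*t(-9) = (118 + (2 - 3*8))*(2*(-9)) = (118 + (2 - 24))*(-18) = (118 - 22)*(-18) = 96*(-18) = -1728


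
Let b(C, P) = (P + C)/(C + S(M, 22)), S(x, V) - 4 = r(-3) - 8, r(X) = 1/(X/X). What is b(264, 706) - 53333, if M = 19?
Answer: -13918943/261 ≈ -53329.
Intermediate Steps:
r(X) = 1 (r(X) = 1/1 = 1*1 = 1)
S(x, V) = -3 (S(x, V) = 4 + (1 - 8) = 4 - 7 = -3)
b(C, P) = (C + P)/(-3 + C) (b(C, P) = (P + C)/(C - 3) = (C + P)/(-3 + C))
b(264, 706) - 53333 = (264 + 706)/(-3 + 264) - 53333 = 970/261 - 53333 = -13918943/261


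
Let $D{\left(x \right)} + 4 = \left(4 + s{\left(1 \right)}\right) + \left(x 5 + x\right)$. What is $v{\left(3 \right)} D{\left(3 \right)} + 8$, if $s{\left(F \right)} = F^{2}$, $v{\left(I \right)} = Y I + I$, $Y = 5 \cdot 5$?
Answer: $1490$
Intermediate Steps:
$Y = 25$
$v{\left(I \right)} = 26 I$ ($v{\left(I \right)} = 25 I + I = 26 I$)
$D{\left(x \right)} = 1 + 6 x$ ($D{\left(x \right)} = -4 + \left(\left(4 + 1^{2}\right) + \left(x 5 + x\right)\right) = -4 + \left(\left(4 + 1\right) + \left(5 x + x\right)\right) = -4 + \left(5 + 6 x\right) = 1 + 6 x$)
$v{\left(3 \right)} D{\left(3 \right)} + 8 = 26 \cdot 3 \left(1 + 6 \cdot 3\right) + 8 = 78 \left(1 + 18\right) + 8 = 78 \cdot 19 + 8 = 1482 + 8 = 1490$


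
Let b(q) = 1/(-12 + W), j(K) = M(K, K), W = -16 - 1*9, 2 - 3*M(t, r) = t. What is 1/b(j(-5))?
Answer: -37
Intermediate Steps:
M(t, r) = ⅔ - t/3
W = -25 (W = -16 - 9 = -25)
j(K) = ⅔ - K/3
b(q) = -1/37 (b(q) = 1/(-12 - 25) = 1/(-37) = -1/37)
1/b(j(-5)) = 1/(-1/37) = -37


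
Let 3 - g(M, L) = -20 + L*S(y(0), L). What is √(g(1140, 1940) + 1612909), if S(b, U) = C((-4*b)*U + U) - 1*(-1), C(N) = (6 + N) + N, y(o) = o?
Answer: 2*I*√1481962 ≈ 2434.7*I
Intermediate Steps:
C(N) = 6 + 2*N
S(b, U) = 7 + 2*U - 8*U*b (S(b, U) = (6 + 2*((-4*b)*U + U)) - 1*(-1) = (6 + 2*(-4*U*b + U)) + 1 = (6 + 2*(U - 4*U*b)) + 1 = (6 + (2*U - 8*U*b)) + 1 = (6 + 2*U - 8*U*b) + 1 = 7 + 2*U - 8*U*b)
g(M, L) = 23 - L*(7 + 2*L) (g(M, L) = 3 - (-20 + L*(7 - 2*L*(-1 + 4*0))) = 3 - (-20 + L*(7 - 2*L*(-1 + 0))) = 3 - (-20 + L*(7 - 2*L*(-1))) = 3 - (-20 + L*(7 + 2*L)) = 3 + (20 - L*(7 + 2*L)) = 23 - L*(7 + 2*L))
√(g(1140, 1940) + 1612909) = √((23 - 1*1940*(7 + 2*1940)) + 1612909) = √((23 - 1*1940*(7 + 3880)) + 1612909) = √((23 - 1*1940*3887) + 1612909) = √((23 - 7540780) + 1612909) = √(-7540757 + 1612909) = √(-5927848) = 2*I*√1481962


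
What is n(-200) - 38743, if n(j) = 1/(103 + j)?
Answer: -3758072/97 ≈ -38743.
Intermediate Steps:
n(-200) - 38743 = 1/(103 - 200) - 38743 = 1/(-97) - 38743 = -1/97 - 38743 = -3758072/97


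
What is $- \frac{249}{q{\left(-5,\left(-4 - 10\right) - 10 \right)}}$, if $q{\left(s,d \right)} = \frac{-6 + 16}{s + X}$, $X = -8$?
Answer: $\frac{3237}{10} \approx 323.7$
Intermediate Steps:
$q{\left(s,d \right)} = \frac{10}{-8 + s}$ ($q{\left(s,d \right)} = \frac{-6 + 16}{s - 8} = \frac{10}{-8 + s}$)
$- \frac{249}{q{\left(-5,\left(-4 - 10\right) - 10 \right)}} = - \frac{249}{10 \frac{1}{-8 - 5}} = - \frac{249}{10 \frac{1}{-13}} = - \frac{249}{10 \left(- \frac{1}{13}\right)} = - \frac{249}{- \frac{10}{13}} = \left(-249\right) \left(- \frac{13}{10}\right) = \frac{3237}{10}$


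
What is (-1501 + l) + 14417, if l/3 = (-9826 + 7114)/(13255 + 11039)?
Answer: 52295528/4049 ≈ 12916.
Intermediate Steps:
l = -1356/4049 (l = 3*((-9826 + 7114)/(13255 + 11039)) = 3*(-2712/24294) = 3*(-2712*1/24294) = 3*(-452/4049) = -1356/4049 ≈ -0.33490)
(-1501 + l) + 14417 = (-1501 - 1356/4049) + 14417 = -6078905/4049 + 14417 = 52295528/4049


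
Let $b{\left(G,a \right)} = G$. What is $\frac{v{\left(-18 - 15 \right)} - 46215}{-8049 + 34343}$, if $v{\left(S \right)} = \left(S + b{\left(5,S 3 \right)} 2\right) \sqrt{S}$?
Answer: $- \frac{46215}{26294} - \frac{23 i \sqrt{33}}{26294} \approx -1.7576 - 0.0050249 i$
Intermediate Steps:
$v{\left(S \right)} = \sqrt{S} \left(10 + S\right)$ ($v{\left(S \right)} = \left(S + 5 \cdot 2\right) \sqrt{S} = \left(S + 10\right) \sqrt{S} = \left(10 + S\right) \sqrt{S} = \sqrt{S} \left(10 + S\right)$)
$\frac{v{\left(-18 - 15 \right)} - 46215}{-8049 + 34343} = \frac{\sqrt{-18 - 15} \left(10 - 33\right) - 46215}{-8049 + 34343} = \frac{\sqrt{-18 - 15} \left(10 - 33\right) - 46215}{26294} = \left(\sqrt{-33} \left(10 - 33\right) - 46215\right) \frac{1}{26294} = \left(i \sqrt{33} \left(-23\right) - 46215\right) \frac{1}{26294} = \left(- 23 i \sqrt{33} - 46215\right) \frac{1}{26294} = \left(-46215 - 23 i \sqrt{33}\right) \frac{1}{26294} = - \frac{46215}{26294} - \frac{23 i \sqrt{33}}{26294}$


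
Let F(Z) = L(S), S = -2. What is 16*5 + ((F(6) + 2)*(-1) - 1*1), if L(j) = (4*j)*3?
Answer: 101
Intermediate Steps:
L(j) = 12*j
F(Z) = -24 (F(Z) = 12*(-2) = -24)
16*5 + ((F(6) + 2)*(-1) - 1*1) = 16*5 + ((-24 + 2)*(-1) - 1*1) = 80 + (-22*(-1) - 1) = 80 + (22 - 1) = 80 + 21 = 101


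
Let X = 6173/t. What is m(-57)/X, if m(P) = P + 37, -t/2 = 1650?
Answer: 66000/6173 ≈ 10.692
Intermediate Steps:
t = -3300 (t = -2*1650 = -3300)
m(P) = 37 + P
X = -6173/3300 (X = 6173/(-3300) = 6173*(-1/3300) = -6173/3300 ≈ -1.8706)
m(-57)/X = (37 - 57)/(-6173/3300) = -20*(-3300/6173) = 66000/6173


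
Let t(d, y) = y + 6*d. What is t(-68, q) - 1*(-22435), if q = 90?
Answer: 22117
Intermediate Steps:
t(-68, q) - 1*(-22435) = (90 + 6*(-68)) - 1*(-22435) = (90 - 408) + 22435 = -318 + 22435 = 22117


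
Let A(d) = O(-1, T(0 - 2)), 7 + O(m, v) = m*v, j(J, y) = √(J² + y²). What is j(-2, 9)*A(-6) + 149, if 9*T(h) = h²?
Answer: 149 - 67*√85/9 ≈ 80.366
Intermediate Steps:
T(h) = h²/9
O(m, v) = -7 + m*v
A(d) = -67/9 (A(d) = -7 - (0 - 2)²/9 = -7 - (-2)²/9 = -7 - 4/9 = -67/9)
j(-2, 9)*A(-6) + 149 = √((-2)² + 9²)*(-67/9) + 149 = √(4 + 81)*(-67/9) + 149 = √85*(-67/9) + 149 = -67*√85/9 + 149 = 149 - 67*√85/9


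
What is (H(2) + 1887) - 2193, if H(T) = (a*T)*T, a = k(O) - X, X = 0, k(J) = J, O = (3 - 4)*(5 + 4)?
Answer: -342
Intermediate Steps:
O = -9 (O = -1*9 = -9)
a = -9 (a = -9 - 1*0 = -9 + 0 = -9)
H(T) = -9*T² (H(T) = (-9*T)*T = -9*T²)
(H(2) + 1887) - 2193 = (-9*2² + 1887) - 2193 = (-9*4 + 1887) - 2193 = (-36 + 1887) - 2193 = 1851 - 2193 = -342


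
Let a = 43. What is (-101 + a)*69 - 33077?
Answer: -37079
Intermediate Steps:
(-101 + a)*69 - 33077 = (-101 + 43)*69 - 33077 = -58*69 - 33077 = -4002 - 33077 = -37079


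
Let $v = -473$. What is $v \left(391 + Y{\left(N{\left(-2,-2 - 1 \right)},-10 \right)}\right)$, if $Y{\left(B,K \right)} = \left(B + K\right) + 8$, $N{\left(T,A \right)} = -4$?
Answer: $-182105$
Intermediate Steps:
$Y{\left(B,K \right)} = 8 + B + K$
$v \left(391 + Y{\left(N{\left(-2,-2 - 1 \right)},-10 \right)}\right) = - 473 \left(391 - 6\right) = \left(-473\right) 385 = -182105$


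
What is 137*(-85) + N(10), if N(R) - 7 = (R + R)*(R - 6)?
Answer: -11558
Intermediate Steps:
N(R) = 7 + 2*R*(-6 + R) (N(R) = 7 + (R + R)*(R - 6) = 7 + (2*R)*(-6 + R) = 7 + 2*R*(-6 + R))
137*(-85) + N(10) = 137*(-85) + (7 - 12*10 + 2*10²) = -11645 + (7 - 120 + 2*100) = -11645 + (7 - 120 + 200) = -11645 + 87 = -11558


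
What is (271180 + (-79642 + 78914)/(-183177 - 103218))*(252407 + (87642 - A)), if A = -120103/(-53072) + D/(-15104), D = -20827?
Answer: 5606416887125463502093/60798221760 ≈ 9.2213e+10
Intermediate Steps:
A = 3092549/849152 (A = -120103/(-53072) - 20827/(-15104) = -120103*(-1/53072) - 20827*(-1/15104) = 120103/53072 + 353/256 = 3092549/849152 ≈ 3.6419)
(271180 + (-79642 + 78914)/(-183177 - 103218))*(252407 + (87642 - A)) = (271180 + (-79642 + 78914)/(-183177 - 103218))*(252407 + (87642 - 1*3092549/849152)) = (271180 - 728/(-286395))*(252407 + (87642 - 3092549/849152)) = (271180 - 728*(-1/286395))*(252407 + 74418287035/849152) = (271180 + 728/286395)*(288750195899/849152) = (77664596828/286395)*(288750195899/849152) = 5606416887125463502093/60798221760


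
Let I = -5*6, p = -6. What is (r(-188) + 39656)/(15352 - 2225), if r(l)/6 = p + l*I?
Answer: 73460/13127 ≈ 5.5961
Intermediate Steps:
I = -30
r(l) = -36 - 180*l (r(l) = 6*(-6 + l*(-30)) = 6*(-6 - 30*l) = -36 - 180*l)
(r(-188) + 39656)/(15352 - 2225) = ((-36 - 180*(-188)) + 39656)/(15352 - 2225) = ((-36 + 33840) + 39656)/13127 = (33804 + 39656)*(1/13127) = 73460*(1/13127) = 73460/13127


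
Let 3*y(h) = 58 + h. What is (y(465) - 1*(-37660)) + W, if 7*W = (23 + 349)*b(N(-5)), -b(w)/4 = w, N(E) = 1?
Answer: 790057/21 ≈ 37622.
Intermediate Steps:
b(w) = -4*w
y(h) = 58/3 + h/3 (y(h) = (58 + h)/3 = 58/3 + h/3)
W = -1488/7 (W = ((23 + 349)*(-4*1))/7 = (372*(-4))/7 = (⅐)*(-1488) = -1488/7 ≈ -212.57)
(y(465) - 1*(-37660)) + W = ((58/3 + (⅓)*465) - 1*(-37660)) - 1488/7 = ((58/3 + 155) + 37660) - 1488/7 = (523/3 + 37660) - 1488/7 = 113503/3 - 1488/7 = 790057/21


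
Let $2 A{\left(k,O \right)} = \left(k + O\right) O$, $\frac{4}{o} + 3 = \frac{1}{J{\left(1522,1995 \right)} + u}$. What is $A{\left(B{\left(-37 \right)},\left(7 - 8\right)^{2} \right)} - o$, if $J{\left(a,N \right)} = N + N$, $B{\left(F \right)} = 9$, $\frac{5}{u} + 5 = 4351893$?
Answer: $\frac{329894869935}{52087747487} \approx 6.3334$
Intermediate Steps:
$u = \frac{5}{4351888}$ ($u = \frac{5}{-5 + 4351893} = \frac{5}{4351888} \approx 1.1489 \cdot 10^{-6}$)
$J{\left(a,N \right)} = 2 N$
$o = - \frac{69456132500}{52087747487}$ ($o = \frac{4}{-3 + \frac{1}{2 \cdot 1995 + \frac{5}{4351888}}} = \frac{4}{-3 + \frac{1}{3990 + \frac{5}{4351888}}} = \frac{4}{-3 + \frac{1}{\frac{17364033125}{4351888}}} = \frac{4}{-3 + \frac{4351888}{17364033125}} = \frac{4}{- \frac{52087747487}{17364033125}} = 4 \left(- \frac{17364033125}{52087747487}\right) = - \frac{69456132500}{52087747487} \approx -1.3334$)
$A{\left(k,O \right)} = \frac{O \left(O + k\right)}{2}$ ($A{\left(k,O \right)} = \frac{\left(k + O\right) O}{2} = \frac{\left(O + k\right) O}{2} = \frac{O \left(O + k\right)}{2}$)
$A{\left(B{\left(-37 \right)},\left(7 - 8\right)^{2} \right)} - o = \frac{\left(7 - 8\right)^{2} \left(\left(7 - 8\right)^{2} + 9\right)}{2} - - \frac{69456132500}{52087747487} = \frac{\left(-1\right)^{2} \left(\left(-1\right)^{2} + 9\right)}{2} + \frac{69456132500}{52087747487} = \frac{1}{2} \cdot 1 \left(1 + 9\right) + \frac{69456132500}{52087747487} = \frac{1}{2} \cdot 1 \cdot 10 + \frac{69456132500}{52087747487} = 5 + \frac{69456132500}{52087747487} = \frac{329894869935}{52087747487}$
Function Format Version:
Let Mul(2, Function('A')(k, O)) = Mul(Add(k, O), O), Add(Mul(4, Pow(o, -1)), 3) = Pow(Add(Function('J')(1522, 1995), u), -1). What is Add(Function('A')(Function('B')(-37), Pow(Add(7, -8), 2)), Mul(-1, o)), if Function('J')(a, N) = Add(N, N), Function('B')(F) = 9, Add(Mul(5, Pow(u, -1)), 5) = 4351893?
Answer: Rational(329894869935, 52087747487) ≈ 6.3334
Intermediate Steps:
u = Rational(5, 4351888) (u = Mul(5, Pow(Add(-5, 4351893), -1)) = Mul(5, Pow(4351888, -1)) = Mul(5, Rational(1, 4351888)) = Rational(5, 4351888) ≈ 1.1489e-6)
Function('J')(a, N) = Mul(2, N)
o = Rational(-69456132500, 52087747487) (o = Mul(4, Pow(Add(-3, Pow(Add(Mul(2, 1995), Rational(5, 4351888)), -1)), -1)) = Mul(4, Pow(Add(-3, Pow(Add(3990, Rational(5, 4351888)), -1)), -1)) = Mul(4, Pow(Add(-3, Pow(Rational(17364033125, 4351888), -1)), -1)) = Mul(4, Pow(Add(-3, Rational(4351888, 17364033125)), -1)) = Mul(4, Pow(Rational(-52087747487, 17364033125), -1)) = Mul(4, Rational(-17364033125, 52087747487)) = Rational(-69456132500, 52087747487) ≈ -1.3334)
Function('A')(k, O) = Mul(Rational(1, 2), O, Add(O, k)) (Function('A')(k, O) = Mul(Rational(1, 2), Mul(Add(k, O), O)) = Mul(Rational(1, 2), Mul(Add(O, k), O)) = Mul(Rational(1, 2), Mul(O, Add(O, k))) = Mul(Rational(1, 2), O, Add(O, k)))
Add(Function('A')(Function('B')(-37), Pow(Add(7, -8), 2)), Mul(-1, o)) = Add(Mul(Rational(1, 2), Pow(Add(7, -8), 2), Add(Pow(Add(7, -8), 2), 9)), Mul(-1, Rational(-69456132500, 52087747487))) = Add(Mul(Rational(1, 2), Pow(-1, 2), Add(Pow(-1, 2), 9)), Rational(69456132500, 52087747487)) = Add(Mul(Rational(1, 2), 1, Add(1, 9)), Rational(69456132500, 52087747487)) = Add(Mul(Rational(1, 2), 1, 10), Rational(69456132500, 52087747487)) = Add(5, Rational(69456132500, 52087747487)) = Rational(329894869935, 52087747487)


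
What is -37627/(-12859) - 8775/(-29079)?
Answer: 44703454/13849143 ≈ 3.2279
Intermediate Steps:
-37627/(-12859) - 8775/(-29079) = -37627*(-1/12859) - 8775*(-1/29079) = 37627/12859 + 325/1077 = 44703454/13849143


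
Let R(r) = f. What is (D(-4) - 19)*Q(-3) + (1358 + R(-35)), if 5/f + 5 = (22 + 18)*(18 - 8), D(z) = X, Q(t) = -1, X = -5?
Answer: 109179/79 ≈ 1382.0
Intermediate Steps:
D(z) = -5
f = 1/79 (f = 5/(-5 + (22 + 18)*(18 - 8)) = 5/(-5 + 40*10) = 5/(-5 + 400) = 5/395 = 5*(1/395) = 1/79 ≈ 0.012658)
R(r) = 1/79
(D(-4) - 19)*Q(-3) + (1358 + R(-35)) = (-5 - 19)*(-1) + (1358 + 1/79) = -24*(-1) + 107283/79 = 24 + 107283/79 = 109179/79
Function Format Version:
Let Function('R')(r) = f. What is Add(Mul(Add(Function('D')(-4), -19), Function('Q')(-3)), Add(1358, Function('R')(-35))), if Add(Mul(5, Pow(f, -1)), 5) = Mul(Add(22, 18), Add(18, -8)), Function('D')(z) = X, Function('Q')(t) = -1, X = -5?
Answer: Rational(109179, 79) ≈ 1382.0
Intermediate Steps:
Function('D')(z) = -5
f = Rational(1, 79) (f = Mul(5, Pow(Add(-5, Mul(Add(22, 18), Add(18, -8))), -1)) = Mul(5, Pow(Add(-5, Mul(40, 10)), -1)) = Mul(5, Pow(Add(-5, 400), -1)) = Mul(5, Pow(395, -1)) = Mul(5, Rational(1, 395)) = Rational(1, 79) ≈ 0.012658)
Function('R')(r) = Rational(1, 79)
Add(Mul(Add(Function('D')(-4), -19), Function('Q')(-3)), Add(1358, Function('R')(-35))) = Add(Mul(Add(-5, -19), -1), Add(1358, Rational(1, 79))) = Add(Mul(-24, -1), Rational(107283, 79)) = Add(24, Rational(107283, 79)) = Rational(109179, 79)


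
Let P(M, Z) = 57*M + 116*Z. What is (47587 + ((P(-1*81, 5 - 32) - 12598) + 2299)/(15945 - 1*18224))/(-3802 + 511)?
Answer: -108468821/7500189 ≈ -14.462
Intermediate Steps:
(47587 + ((P(-1*81, 5 - 32) - 12598) + 2299)/(15945 - 1*18224))/(-3802 + 511) = (47587 + (((57*(-1*81) + 116*(5 - 32)) - 12598) + 2299)/(15945 - 1*18224))/(-3802 + 511) = (47587 + (((57*(-81) + 116*(-27)) - 12598) + 2299)/(15945 - 18224))/(-3291) = (47587 + (((-4617 - 3132) - 12598) + 2299)/(-2279))*(-1/3291) = (47587 + ((-7749 - 12598) + 2299)*(-1/2279))*(-1/3291) = (47587 + (-20347 + 2299)*(-1/2279))*(-1/3291) = (47587 - 18048*(-1/2279))*(-1/3291) = (47587 + 18048/2279)*(-1/3291) = (108468821/2279)*(-1/3291) = -108468821/7500189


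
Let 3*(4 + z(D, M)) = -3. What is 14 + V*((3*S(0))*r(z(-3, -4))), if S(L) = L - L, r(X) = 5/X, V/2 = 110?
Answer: 14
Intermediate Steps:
V = 220 (V = 2*110 = 220)
z(D, M) = -5 (z(D, M) = -4 + (⅓)*(-3) = -4 - 1 = -5)
S(L) = 0
14 + V*((3*S(0))*r(z(-3, -4))) = 14 + 220*((3*0)*(5/(-5))) = 14 + 220*(0*(5*(-⅕))) = 14 + 220*(0*(-1)) = 14 + 220*0 = 14 + 0 = 14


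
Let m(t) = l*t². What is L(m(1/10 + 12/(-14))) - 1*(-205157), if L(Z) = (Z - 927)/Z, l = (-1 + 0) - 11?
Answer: 576667347/2809 ≈ 2.0529e+5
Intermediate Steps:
l = -12 (l = -1 - 11 = -12)
m(t) = -12*t²
L(Z) = (-927 + Z)/Z
L(m(1/10 + 12/(-14))) - 1*(-205157) = (-927 - 12*(1/10 + 12/(-14))²)/((-12*(1/10 + 12/(-14))²)) - 1*(-205157) = (-927 - 12*(1*(⅒) + 12*(-1/14))²)/((-12*(1*(⅒) + 12*(-1/14))²)) + 205157 = (-927 - 12*(⅒ - 6/7)²)/((-12*(⅒ - 6/7)²)) + 205157 = (-927 - 12*(-53/70)²)/((-12*(-53/70)²)) + 205157 = (-927 - 12*2809/4900)/((-12*2809/4900)) + 205157 = (-927 - 8427/1225)/(-8427/1225) + 205157 = -1225/8427*(-1144002/1225) + 205157 = 381334/2809 + 205157 = 576667347/2809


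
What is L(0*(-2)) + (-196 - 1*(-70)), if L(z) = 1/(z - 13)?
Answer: -1639/13 ≈ -126.08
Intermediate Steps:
L(z) = 1/(-13 + z)
L(0*(-2)) + (-196 - 1*(-70)) = 1/(-13 + 0*(-2)) + (-196 - 1*(-70)) = 1/(-13 + 0) + (-196 + 70) = 1/(-13) - 126 = -1/13 - 126 = -1639/13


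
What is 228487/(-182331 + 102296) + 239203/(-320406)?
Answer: -92353217827/25643694210 ≈ -3.6014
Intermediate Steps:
228487/(-182331 + 102296) + 239203/(-320406) = 228487/(-80035) + 239203*(-1/320406) = 228487*(-1/80035) - 239203/320406 = -228487/80035 - 239203/320406 = -92353217827/25643694210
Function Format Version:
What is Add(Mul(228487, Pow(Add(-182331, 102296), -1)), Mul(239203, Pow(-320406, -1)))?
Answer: Rational(-92353217827, 25643694210) ≈ -3.6014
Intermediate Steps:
Add(Mul(228487, Pow(Add(-182331, 102296), -1)), Mul(239203, Pow(-320406, -1))) = Add(Mul(228487, Pow(-80035, -1)), Mul(239203, Rational(-1, 320406))) = Add(Mul(228487, Rational(-1, 80035)), Rational(-239203, 320406)) = Add(Rational(-228487, 80035), Rational(-239203, 320406)) = Rational(-92353217827, 25643694210)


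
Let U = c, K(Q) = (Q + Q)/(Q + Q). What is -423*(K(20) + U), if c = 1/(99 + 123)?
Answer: -31443/74 ≈ -424.91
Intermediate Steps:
K(Q) = 1 (K(Q) = (2*Q)/((2*Q)) = (2*Q)*(1/(2*Q)) = 1)
c = 1/222 ≈ 0.0045045
U = 1/222 ≈ 0.0045045
-423*(K(20) + U) = -423*(1 + 1/222) = -423*223/222 = -31443/74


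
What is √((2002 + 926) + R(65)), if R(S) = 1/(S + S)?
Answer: √49483330/130 ≈ 54.111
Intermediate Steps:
R(S) = 1/(2*S)
√((2002 + 926) + R(65)) = √((2002 + 926) + (½)/65) = √(2928 + (½)*(1/65)) = √(2928 + 1/130) = √(380641/130) = √49483330/130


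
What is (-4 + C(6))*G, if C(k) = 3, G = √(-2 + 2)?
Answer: 0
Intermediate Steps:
G = 0 (G = √0 = 0)
(-4 + C(6))*G = (-4 + 3)*0 = -1*0 = 0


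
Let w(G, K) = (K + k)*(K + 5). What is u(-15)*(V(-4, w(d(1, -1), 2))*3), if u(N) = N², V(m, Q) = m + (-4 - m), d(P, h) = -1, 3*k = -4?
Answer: -2700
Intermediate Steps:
k = -4/3 (k = (⅓)*(-4) = -4/3 ≈ -1.3333)
w(G, K) = (5 + K)*(-4/3 + K) (w(G, K) = (K - 4/3)*(K + 5) = (-4/3 + K)*(5 + K) = (5 + K)*(-4/3 + K))
V(m, Q) = -4
u(-15)*(V(-4, w(d(1, -1), 2))*3) = (-15)²*(-4*3) = 225*(-12) = -2700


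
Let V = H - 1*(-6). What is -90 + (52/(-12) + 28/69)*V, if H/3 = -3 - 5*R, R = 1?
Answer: -444/23 ≈ -19.304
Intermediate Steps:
H = -24 (H = 3*(-3 - 5*1) = 3*(-3 - 5) = 3*(-8) = -24)
V = -18 (V = -24 - 1*(-6) = -24 + 6 = -18)
-90 + (52/(-12) + 28/69)*V = -90 + (52/(-12) + 28/69)*(-18) = -90 + (52*(-1/12) + 28*(1/69))*(-18) = -90 + (-13/3 + 28/69)*(-18) = -90 - 271/69*(-18) = -90 + 1626/23 = -444/23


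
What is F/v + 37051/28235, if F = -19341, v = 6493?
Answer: -305520992/183329855 ≈ -1.6665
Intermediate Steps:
F/v + 37051/28235 = -19341/6493 + 37051/28235 = -305520992/183329855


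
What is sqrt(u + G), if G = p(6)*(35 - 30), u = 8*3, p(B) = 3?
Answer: sqrt(39) ≈ 6.2450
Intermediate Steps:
u = 24
G = 15 (G = 3*(35 - 30) = 3*5 = 15)
sqrt(u + G) = sqrt(24 + 15) = sqrt(39)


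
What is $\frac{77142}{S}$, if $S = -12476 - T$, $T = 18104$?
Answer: $- \frac{38571}{15290} \approx -2.5226$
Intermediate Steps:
$S = -30580$ ($S = -12476 - 18104 = -30580$)
$\frac{77142}{S} = \frac{77142}{-30580} = 77142 \left(- \frac{1}{30580}\right) = - \frac{38571}{15290}$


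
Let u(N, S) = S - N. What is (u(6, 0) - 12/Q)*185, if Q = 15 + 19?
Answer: -19980/17 ≈ -1175.3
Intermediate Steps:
Q = 34
(u(6, 0) - 12/Q)*185 = ((0 - 1*6) - 12/34)*185 = ((0 - 6) - 12*1/34)*185 = (-6 - 6/17)*185 = -108/17*185 = -19980/17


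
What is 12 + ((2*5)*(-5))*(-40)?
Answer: 2012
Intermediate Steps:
12 + ((2*5)*(-5))*(-40) = 12 + (10*(-5))*(-40) = 12 - 50*(-40) = 12 + 2000 = 2012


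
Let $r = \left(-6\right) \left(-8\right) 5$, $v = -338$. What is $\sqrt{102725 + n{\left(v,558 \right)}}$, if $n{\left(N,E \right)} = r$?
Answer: $\sqrt{102965} \approx 320.88$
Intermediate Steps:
$r = 240$ ($r = 48 \cdot 5 = 240$)
$n{\left(N,E \right)} = 240$
$\sqrt{102725 + n{\left(v,558 \right)}} = \sqrt{102725 + 240} = \sqrt{102965}$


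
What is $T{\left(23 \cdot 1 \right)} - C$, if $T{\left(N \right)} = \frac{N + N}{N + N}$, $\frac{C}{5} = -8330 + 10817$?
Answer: $-12434$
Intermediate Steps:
$C = 12435$ ($C = 5 \left(-8330 + 10817\right) = 5 \cdot 2487 = 12435$)
$T{\left(N \right)} = 1$ ($T{\left(N \right)} = \frac{2 N}{2 N} = 2 N \frac{1}{2 N} = 1$)
$T{\left(23 \cdot 1 \right)} - C = 1 - 12435 = -12434$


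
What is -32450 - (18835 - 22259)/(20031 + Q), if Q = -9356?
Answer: -346400326/10675 ≈ -32450.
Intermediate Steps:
-32450 - (18835 - 22259)/(20031 + Q) = -32450 - (18835 - 22259)/(20031 - 9356) = -32450 - (-3424)/10675 = -32450 - 1*(-3424/10675) = -32450 + 3424/10675 = -346400326/10675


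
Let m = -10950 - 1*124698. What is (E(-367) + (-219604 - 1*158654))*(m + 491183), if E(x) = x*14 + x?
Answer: -136441178205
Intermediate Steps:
E(x) = 15*x (E(x) = 14*x + x = 15*x)
m = -135648 (m = -10950 - 124698 = -135648)
(E(-367) + (-219604 - 1*158654))*(m + 491183) = (15*(-367) + (-219604 - 1*158654))*(-135648 + 491183) = (-5505 + (-219604 - 158654))*355535 = (-5505 - 378258)*355535 = -383763*355535 = -136441178205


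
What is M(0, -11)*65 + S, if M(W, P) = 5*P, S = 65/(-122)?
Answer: -436215/122 ≈ -3575.5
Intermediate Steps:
S = -65/122 (S = 65*(-1/122) = -65/122 ≈ -0.53279)
M(0, -11)*65 + S = (5*(-11))*65 - 65/122 = -55*65 - 65/122 = -3575 - 65/122 = -436215/122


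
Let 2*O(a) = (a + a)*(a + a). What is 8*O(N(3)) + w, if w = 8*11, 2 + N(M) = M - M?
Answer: 152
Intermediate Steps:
N(M) = -2 (N(M) = -2 + (M - M) = -2 + 0 = -2)
w = 88
O(a) = 2*a**2 (O(a) = ((a + a)*(a + a))/2 = ((2*a)*(2*a))/2 = (4*a**2)/2 = 2*a**2)
8*O(N(3)) + w = 8*(2*(-2)**2) + 88 = 8*(2*4) + 88 = 8*8 + 88 = 64 + 88 = 152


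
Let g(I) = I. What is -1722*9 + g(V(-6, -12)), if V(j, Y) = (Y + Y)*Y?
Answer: -15210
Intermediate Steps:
V(j, Y) = 2*Y² (V(j, Y) = (2*Y)*Y = 2*Y²)
-1722*9 + g(V(-6, -12)) = -1722*9 + 2*(-12)² = -15498 + 2*144 = -15498 + 288 = -15210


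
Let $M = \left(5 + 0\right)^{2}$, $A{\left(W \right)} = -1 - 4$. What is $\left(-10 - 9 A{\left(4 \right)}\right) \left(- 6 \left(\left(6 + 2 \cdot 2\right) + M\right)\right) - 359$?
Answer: $-7709$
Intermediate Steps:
$A{\left(W \right)} = -5$
$M = 25$ ($M = 5^{2} = 25$)
$\left(-10 - 9 A{\left(4 \right)}\right) \left(- 6 \left(\left(6 + 2 \cdot 2\right) + M\right)\right) - 359 = \left(-10 - -45\right) \left(- 6 \left(\left(6 + 2 \cdot 2\right) + 25\right)\right) - 359 = \left(-10 + 45\right) \left(- 6 \left(\left(6 + 4\right) + 25\right)\right) - 359 = 35 \left(- 6 \left(10 + 25\right)\right) - 359 = 35 \left(\left(-6\right) 35\right) - 359 = 35 \left(-210\right) - 359 = -7350 - 359 = -7709$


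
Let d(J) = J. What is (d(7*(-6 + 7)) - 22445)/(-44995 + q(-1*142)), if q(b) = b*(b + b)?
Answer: 1726/359 ≈ 4.8078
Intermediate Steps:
q(b) = 2*b**2 (q(b) = b*(2*b) = 2*b**2)
(d(7*(-6 + 7)) - 22445)/(-44995 + q(-1*142)) = (7*(-6 + 7) - 22445)/(-44995 + 2*(-1*142)**2) = (7*1 - 22445)/(-44995 + 2*(-142)**2) = (7 - 22445)/(-44995 + 2*20164) = -22438/(-44995 + 40328) = -22438/(-4667) = -22438*(-1/4667) = 1726/359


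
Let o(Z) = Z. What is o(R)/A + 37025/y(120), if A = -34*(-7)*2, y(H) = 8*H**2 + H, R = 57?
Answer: 1209857/2744616 ≈ 0.44081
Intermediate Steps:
y(H) = H + 8*H**2
A = 476 (A = 238*2 = 476)
o(R)/A + 37025/y(120) = 57/476 + 37025/((120*(1 + 8*120))) = 57*(1/476) + 37025/((120*(1 + 960))) = 57/476 + 37025/((120*961)) = 57/476 + 37025/115320 = 57/476 + 37025*(1/115320) = 57/476 + 7405/23064 = 1209857/2744616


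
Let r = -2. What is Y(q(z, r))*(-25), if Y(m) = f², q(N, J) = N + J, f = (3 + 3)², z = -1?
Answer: -32400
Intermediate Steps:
f = 36 (f = 6² = 36)
q(N, J) = J + N
Y(m) = 1296 (Y(m) = 36² = 1296)
Y(q(z, r))*(-25) = 1296*(-25) = -32400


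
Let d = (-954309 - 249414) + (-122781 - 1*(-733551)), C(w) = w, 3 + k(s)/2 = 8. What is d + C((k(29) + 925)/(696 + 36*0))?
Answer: -412694353/696 ≈ -5.9295e+5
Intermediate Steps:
k(s) = 10 (k(s) = -6 + 2*8 = -6 + 16 = 10)
d = -592953 (d = -1203723 + (-122781 + 733551) = -1203723 + 610770 = -592953)
d + C((k(29) + 925)/(696 + 36*0)) = -592953 + (10 + 925)/(696 + 36*0) = -592953 + 935/(696 + 0) = -592953 + 935/696 = -412694353/696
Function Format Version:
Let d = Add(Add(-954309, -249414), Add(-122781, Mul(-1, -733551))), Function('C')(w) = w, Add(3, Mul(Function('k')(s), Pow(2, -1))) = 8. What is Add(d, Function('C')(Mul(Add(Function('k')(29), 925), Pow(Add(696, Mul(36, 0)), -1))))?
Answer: Rational(-412694353, 696) ≈ -5.9295e+5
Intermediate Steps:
Function('k')(s) = 10 (Function('k')(s) = Add(-6, Mul(2, 8)) = Add(-6, 16) = 10)
d = -592953 (d = Add(-1203723, Add(-122781, 733551)) = Add(-1203723, 610770) = -592953)
Add(d, Function('C')(Mul(Add(Function('k')(29), 925), Pow(Add(696, Mul(36, 0)), -1)))) = Add(-592953, Mul(Add(10, 925), Pow(Add(696, Mul(36, 0)), -1))) = Add(-592953, Mul(935, Pow(Add(696, 0), -1))) = Add(-592953, Mul(935, Pow(696, -1))) = Add(-592953, Mul(935, Rational(1, 696))) = Add(-592953, Rational(935, 696)) = Rational(-412694353, 696)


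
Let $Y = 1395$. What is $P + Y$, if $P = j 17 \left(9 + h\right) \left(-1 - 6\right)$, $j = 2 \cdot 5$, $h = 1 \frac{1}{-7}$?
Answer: $-9145$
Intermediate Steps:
$h = - \frac{1}{7}$ ($h = 1 \left(- \frac{1}{7}\right) = - \frac{1}{7} \approx -0.14286$)
$j = 10$
$P = -10540$ ($P = 10 \cdot 17 \left(9 - \frac{1}{7}\right) \left(-1 - 6\right) = 170 \cdot \frac{62}{7} \left(-7\right) = 170 \left(-62\right) = -10540$)
$P + Y = -10540 + 1395 = -9145$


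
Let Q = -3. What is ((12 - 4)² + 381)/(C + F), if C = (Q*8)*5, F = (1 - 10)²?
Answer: -445/39 ≈ -11.410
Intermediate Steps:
F = 81 (F = (-9)² = 81)
C = -120 (C = -3*8*5 = -24*5 = -120)
((12 - 4)² + 381)/(C + F) = ((12 - 4)² + 381)/(-120 + 81) = (8² + 381)/(-39) = (64 + 381)*(-1/39) = 445*(-1/39) = -445/39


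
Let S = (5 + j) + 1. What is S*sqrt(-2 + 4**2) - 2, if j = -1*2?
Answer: -2 + 4*sqrt(14) ≈ 12.967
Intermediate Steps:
j = -2
S = 4 (S = (5 - 2) + 1 = 3 + 1 = 4)
S*sqrt(-2 + 4**2) - 2 = 4*sqrt(-2 + 4**2) - 2 = 4*sqrt(-2 + 16) - 2 = 4*sqrt(14) - 2 = -2 + 4*sqrt(14)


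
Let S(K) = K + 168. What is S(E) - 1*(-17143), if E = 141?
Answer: 17452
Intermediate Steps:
S(K) = 168 + K
S(E) - 1*(-17143) = (168 + 141) - 1*(-17143) = 309 + 17143 = 17452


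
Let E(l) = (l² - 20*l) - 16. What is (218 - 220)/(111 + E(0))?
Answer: -2/95 ≈ -0.021053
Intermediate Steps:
E(l) = -16 + l² - 20*l
(218 - 220)/(111 + E(0)) = (218 - 220)/(111 + (-16 + 0² - 20*0)) = -2/(111 + (-16 + 0 + 0)) = -2/(111 - 16) = -2/95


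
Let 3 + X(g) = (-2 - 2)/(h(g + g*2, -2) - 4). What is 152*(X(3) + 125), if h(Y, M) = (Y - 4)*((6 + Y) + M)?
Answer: 1130576/61 ≈ 18534.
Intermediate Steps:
h(Y, M) = (-4 + Y)*(6 + M + Y)
X(g) = -3 - 4/(-20 + 9*g²) (X(g) = -3 + (-2 - 2)/((-24 + (g + g*2)² - 4*(-2) + 2*(g + g*2) - 2*(g + g*2)) - 4) = -3 - 4/((-24 + (g + 2*g)² + 8 + 2*(g + 2*g) - 2*(g + 2*g)) - 4) = -3 - 4/((-24 + (3*g)² + 8 + 2*(3*g) - 6*g) - 4) = -3 - 4/((-24 + 9*g² + 8 + 6*g - 6*g) - 4) = -3 - 4/((-16 + 9*g²) - 4) = -3 - 4/(-20 + 9*g²))
152*(X(3) + 125) = 152*((56 - 27*3²)/(-20 + 9*3²) + 125) = 152*((56 - 27*9)/(-20 + 9*9) + 125) = 152*((56 - 243)/(-20 + 81) + 125) = 152*(-187/61 + 125) = 152*(7438/61) = 1130576/61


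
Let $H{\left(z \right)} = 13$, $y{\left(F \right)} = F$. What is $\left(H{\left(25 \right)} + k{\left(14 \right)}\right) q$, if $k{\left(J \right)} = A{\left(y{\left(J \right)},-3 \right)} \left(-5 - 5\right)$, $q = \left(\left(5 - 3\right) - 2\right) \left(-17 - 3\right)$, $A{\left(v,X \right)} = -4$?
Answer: $0$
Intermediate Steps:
$q = 0$ ($q = \left(2 - 2\right) \left(-20\right) = 0 \left(-20\right) = 0$)
$k{\left(J \right)} = 40$ ($k{\left(J \right)} = - 4 \left(-5 - 5\right) = \left(-4\right) \left(-10\right) = 40$)
$\left(H{\left(25 \right)} + k{\left(14 \right)}\right) q = \left(13 + 40\right) 0 = 53 \cdot 0 = 0$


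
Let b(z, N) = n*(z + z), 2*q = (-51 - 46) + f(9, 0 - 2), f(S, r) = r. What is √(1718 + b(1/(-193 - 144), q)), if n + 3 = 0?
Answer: 2*√48778391/337 ≈ 41.449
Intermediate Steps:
n = -3 (n = -3 + 0 = -3)
q = -99/2 (q = ((-51 - 46) + (0 - 2))/2 = (-97 - 2)/2 = (½)*(-99) = -99/2 ≈ -49.500)
b(z, N) = -6*z (b(z, N) = -3*(z + z) = -6*z)
√(1718 + b(1/(-193 - 144), q)) = √(1718 - 6/(-193 - 144)) = √(1718 - 6/(-337)) = √(1718 - 6*(-1/337)) = √(1718 + 6/337) = √(578972/337) = 2*√48778391/337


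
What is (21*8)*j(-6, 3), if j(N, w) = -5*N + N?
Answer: 4032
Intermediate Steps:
j(N, w) = -4*N
(21*8)*j(-6, 3) = (21*8)*(-4*(-6)) = 168*24 = 4032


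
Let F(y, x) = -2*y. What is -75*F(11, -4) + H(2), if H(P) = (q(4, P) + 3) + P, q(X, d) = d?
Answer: 1657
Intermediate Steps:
H(P) = 3 + 2*P (H(P) = (P + 3) + P = (3 + P) + P = 3 + 2*P)
-75*F(11, -4) + H(2) = -(-150)*11 + (3 + 2*2) = -75*(-22) + (3 + 4) = 1650 + 7 = 1657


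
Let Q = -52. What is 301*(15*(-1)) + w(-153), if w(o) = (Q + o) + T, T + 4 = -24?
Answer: -4748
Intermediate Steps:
T = -28 (T = -4 - 24 = -28)
w(o) = -80 + o (w(o) = (-52 + o) - 28 = -80 + o)
301*(15*(-1)) + w(-153) = 301*(15*(-1)) + (-80 - 153) = 301*(-15) - 233 = -4515 - 233 = -4748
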